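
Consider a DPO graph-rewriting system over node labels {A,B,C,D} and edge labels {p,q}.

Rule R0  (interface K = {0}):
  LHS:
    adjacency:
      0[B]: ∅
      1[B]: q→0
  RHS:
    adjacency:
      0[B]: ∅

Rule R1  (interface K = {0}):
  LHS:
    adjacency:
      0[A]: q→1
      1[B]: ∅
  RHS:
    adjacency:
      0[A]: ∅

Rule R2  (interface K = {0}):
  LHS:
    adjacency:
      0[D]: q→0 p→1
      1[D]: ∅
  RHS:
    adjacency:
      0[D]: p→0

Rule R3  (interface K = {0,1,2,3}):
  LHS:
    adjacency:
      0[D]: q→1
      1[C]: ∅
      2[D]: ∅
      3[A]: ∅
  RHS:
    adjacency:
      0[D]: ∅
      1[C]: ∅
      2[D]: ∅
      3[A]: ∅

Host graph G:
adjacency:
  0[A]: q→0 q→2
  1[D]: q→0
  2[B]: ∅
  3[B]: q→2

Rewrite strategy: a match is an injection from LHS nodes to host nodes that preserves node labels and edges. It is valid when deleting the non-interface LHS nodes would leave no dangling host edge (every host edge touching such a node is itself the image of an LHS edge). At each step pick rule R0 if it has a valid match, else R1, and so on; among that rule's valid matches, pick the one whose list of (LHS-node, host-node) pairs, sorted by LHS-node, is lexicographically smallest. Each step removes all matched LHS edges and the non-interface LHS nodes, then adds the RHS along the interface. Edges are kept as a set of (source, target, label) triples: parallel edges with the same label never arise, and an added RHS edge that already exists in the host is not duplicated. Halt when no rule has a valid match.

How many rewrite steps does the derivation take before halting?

Answer: 2

Rewrite trace:
[0] host  ⇒  4 nodes, 4 edges  {0-q->0 0-q->2 1-q->0 3-q->2}
[1] R0 @ {0↦2, 1↦3}  ⇒  3 nodes, 3 edges  {0-q->0 0-q->2 1-q->0}
[2] R1 @ {0↦0, 1↦2}  ⇒  2 nodes, 2 edges  {0-q->0 1-q->0}
final graph: no rule applies after step 2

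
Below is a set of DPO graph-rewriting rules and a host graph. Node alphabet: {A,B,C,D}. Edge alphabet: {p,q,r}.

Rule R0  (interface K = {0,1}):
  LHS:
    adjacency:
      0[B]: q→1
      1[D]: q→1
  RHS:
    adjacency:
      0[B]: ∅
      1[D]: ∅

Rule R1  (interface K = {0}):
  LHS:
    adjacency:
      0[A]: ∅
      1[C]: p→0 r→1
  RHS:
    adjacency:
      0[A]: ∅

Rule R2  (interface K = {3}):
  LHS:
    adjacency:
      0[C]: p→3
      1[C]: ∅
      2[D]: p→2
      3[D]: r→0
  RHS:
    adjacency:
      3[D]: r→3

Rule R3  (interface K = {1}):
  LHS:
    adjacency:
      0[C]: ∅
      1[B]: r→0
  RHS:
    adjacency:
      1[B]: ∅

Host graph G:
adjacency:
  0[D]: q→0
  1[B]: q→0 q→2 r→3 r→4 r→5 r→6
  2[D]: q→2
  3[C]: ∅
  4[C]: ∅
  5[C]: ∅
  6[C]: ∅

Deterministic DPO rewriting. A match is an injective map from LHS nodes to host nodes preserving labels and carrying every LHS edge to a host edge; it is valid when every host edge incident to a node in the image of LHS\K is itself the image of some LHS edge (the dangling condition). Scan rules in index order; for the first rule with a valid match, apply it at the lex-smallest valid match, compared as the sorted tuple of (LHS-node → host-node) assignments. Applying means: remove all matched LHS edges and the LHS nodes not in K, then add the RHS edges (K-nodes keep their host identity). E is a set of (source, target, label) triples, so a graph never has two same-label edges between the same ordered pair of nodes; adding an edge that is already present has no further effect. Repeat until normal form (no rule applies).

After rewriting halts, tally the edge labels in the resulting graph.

Answer: (no edges)

Derivation:
start.  V:7 E:8  edges: 0-q->0 1-q->0 1-q->2 1-r->3 1-r->4 1-r->5 1-r->6 2-q->2
1. fire R0 via {0↦1, 1↦0}  →  V:7 E:6  edges: 1-q->2 1-r->3 1-r->4 1-r->5 1-r->6 2-q->2
2. fire R0 via {0↦1, 1↦2}  →  V:7 E:4  edges: 1-r->3 1-r->4 1-r->5 1-r->6
3. fire R3 via {0↦3, 1↦1}  →  V:6 E:3  edges: 1-r->4 1-r->5 1-r->6
4. fire R3 via {0↦4, 1↦1}  →  V:5 E:2  edges: 1-r->5 1-r->6
5. fire R3 via {0↦5, 1↦1}  →  V:4 E:1  edges: 1-r->6
6. fire R3 via {0↦6, 1↦1}  →  V:3 E:0  edges: ∅
final graph: no rule applies after step 6
NF edges: []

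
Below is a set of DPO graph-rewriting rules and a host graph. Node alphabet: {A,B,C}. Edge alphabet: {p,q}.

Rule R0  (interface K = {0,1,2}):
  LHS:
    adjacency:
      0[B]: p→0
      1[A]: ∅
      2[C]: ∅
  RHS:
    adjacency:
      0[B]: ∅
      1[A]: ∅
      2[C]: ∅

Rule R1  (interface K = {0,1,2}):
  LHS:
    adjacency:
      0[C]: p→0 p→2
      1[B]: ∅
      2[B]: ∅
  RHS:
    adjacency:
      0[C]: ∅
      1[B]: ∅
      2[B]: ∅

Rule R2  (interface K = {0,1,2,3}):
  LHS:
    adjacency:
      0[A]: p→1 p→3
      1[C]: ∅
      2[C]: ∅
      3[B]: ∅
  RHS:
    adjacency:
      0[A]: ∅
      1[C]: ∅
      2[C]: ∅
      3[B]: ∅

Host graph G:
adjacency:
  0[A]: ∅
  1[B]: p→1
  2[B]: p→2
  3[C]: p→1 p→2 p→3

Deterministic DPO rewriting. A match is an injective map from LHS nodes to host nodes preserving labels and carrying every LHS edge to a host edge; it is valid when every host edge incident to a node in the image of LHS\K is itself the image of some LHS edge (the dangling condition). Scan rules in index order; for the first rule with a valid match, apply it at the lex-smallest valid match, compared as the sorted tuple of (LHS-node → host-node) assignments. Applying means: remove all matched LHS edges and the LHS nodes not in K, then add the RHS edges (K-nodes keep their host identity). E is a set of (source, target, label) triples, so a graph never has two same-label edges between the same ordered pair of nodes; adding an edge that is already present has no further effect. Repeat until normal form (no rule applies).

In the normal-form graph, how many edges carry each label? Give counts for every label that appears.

Answer: p:1

Rewrite trace:
initial: |V|=4 |E|=5  E = 1-p->1 2-p->2 3-p->1 3-p->2 3-p->3
step 1: apply R0 at {0↦1, 1↦0, 2↦3}  → |V|=4 |E|=4  E = 2-p->2 3-p->1 3-p->2 3-p->3
step 2: apply R0 at {0↦2, 1↦0, 2↦3}  → |V|=4 |E|=3  E = 3-p->1 3-p->2 3-p->3
step 3: apply R1 at {0↦3, 1↦1, 2↦2}  → |V|=4 |E|=1  E = 3-p->1
halt: no rule applies after step 3
NF edges: [(3, 1, 'p')]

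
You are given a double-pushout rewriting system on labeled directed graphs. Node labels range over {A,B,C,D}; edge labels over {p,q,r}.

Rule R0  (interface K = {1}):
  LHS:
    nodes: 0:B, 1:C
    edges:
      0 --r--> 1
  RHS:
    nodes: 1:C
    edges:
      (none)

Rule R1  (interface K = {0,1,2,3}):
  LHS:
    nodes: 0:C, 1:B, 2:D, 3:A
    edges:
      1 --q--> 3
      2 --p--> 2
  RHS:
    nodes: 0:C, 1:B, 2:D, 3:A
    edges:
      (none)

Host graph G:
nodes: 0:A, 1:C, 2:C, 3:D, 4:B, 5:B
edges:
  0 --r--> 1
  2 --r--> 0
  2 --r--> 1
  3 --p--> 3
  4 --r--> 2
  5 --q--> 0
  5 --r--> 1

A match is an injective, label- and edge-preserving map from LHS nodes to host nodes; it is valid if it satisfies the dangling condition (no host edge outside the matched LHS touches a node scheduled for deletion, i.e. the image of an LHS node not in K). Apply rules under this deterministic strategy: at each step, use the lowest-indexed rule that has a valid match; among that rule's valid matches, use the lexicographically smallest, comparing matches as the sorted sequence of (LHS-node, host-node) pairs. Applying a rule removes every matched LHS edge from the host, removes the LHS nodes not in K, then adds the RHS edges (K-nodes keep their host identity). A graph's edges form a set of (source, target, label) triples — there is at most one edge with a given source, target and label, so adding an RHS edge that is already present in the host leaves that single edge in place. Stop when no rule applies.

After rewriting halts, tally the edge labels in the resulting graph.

initial: |V|=6 |E|=7  E = 0-r->1 2-r->0 2-r->1 3-p->3 4-r->2 5-q->0 5-r->1
step 1: apply R0 at {0↦4, 1↦2}  → |V|=5 |E|=6  E = 0-r->1 2-r->0 2-r->1 3-p->3 5-q->0 5-r->1
step 2: apply R1 at {0↦1, 1↦5, 2↦3, 3↦0}  → |V|=5 |E|=4  E = 0-r->1 2-r->0 2-r->1 5-r->1
step 3: apply R0 at {0↦5, 1↦1}  → |V|=4 |E|=3  E = 0-r->1 2-r->0 2-r->1
halt: no rule applies after step 3
NF edges: [(0, 1, 'r'), (2, 0, 'r'), (2, 1, 'r')]

Answer: r:3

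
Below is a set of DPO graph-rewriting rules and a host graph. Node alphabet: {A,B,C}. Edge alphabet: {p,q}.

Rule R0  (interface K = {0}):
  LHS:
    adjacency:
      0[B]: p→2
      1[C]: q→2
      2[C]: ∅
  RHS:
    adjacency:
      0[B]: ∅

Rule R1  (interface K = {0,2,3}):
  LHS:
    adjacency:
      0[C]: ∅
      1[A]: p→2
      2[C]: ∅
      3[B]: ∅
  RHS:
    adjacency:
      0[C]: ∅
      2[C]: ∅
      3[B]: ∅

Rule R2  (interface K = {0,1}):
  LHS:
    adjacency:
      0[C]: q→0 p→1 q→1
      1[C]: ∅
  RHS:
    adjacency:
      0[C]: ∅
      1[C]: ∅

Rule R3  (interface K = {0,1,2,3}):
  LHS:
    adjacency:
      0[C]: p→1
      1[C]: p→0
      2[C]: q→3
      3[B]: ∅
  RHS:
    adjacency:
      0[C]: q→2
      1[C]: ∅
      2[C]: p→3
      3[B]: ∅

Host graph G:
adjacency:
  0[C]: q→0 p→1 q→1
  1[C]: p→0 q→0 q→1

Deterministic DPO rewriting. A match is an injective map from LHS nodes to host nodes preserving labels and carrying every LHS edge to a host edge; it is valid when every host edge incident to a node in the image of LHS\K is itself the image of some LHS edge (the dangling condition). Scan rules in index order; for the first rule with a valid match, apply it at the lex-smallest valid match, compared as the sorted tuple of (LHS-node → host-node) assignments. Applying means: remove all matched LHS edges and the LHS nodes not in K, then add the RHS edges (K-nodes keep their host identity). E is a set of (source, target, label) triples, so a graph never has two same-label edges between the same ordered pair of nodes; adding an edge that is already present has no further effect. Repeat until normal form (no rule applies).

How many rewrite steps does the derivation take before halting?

[0] host  ⇒  2 nodes, 6 edges  {0-q->0 0-p->1 0-q->1 1-p->0 1-q->0 1-q->1}
[1] R2 @ {0↦0, 1↦1}  ⇒  2 nodes, 3 edges  {1-p->0 1-q->0 1-q->1}
[2] R2 @ {0↦1, 1↦0}  ⇒  2 nodes, 0 edges  {∅}
halt: no rule applies after step 2

Answer: 2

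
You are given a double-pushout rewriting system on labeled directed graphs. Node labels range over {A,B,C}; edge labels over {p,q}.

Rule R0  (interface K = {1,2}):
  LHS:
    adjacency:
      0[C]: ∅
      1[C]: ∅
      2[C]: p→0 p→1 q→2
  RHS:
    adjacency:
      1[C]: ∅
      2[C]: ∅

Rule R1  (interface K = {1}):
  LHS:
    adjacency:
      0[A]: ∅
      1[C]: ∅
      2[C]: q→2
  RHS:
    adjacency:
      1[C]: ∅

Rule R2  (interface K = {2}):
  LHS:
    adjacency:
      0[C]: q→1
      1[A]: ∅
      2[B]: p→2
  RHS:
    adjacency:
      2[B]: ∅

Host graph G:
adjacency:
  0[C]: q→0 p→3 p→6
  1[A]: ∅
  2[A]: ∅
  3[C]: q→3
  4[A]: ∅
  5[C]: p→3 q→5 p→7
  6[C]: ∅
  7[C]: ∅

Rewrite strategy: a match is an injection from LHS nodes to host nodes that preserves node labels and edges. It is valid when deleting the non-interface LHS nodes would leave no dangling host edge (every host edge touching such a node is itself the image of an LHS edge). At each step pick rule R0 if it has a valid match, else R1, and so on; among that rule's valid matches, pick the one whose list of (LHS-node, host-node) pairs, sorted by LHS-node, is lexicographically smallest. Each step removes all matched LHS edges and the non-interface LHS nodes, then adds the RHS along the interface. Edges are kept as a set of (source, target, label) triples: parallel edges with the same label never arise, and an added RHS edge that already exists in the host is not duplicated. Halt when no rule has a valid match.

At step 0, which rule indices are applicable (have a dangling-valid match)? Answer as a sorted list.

Answer: [R0]

Derivation:
R0: 2 valid matches — {0↦6, 1↦3, 2↦0}, {0↦7, 1↦3, 2↦5}
R1: no valid match — 36 raw matches, all fail dangling condition
R2: no valid match — LHS pattern not found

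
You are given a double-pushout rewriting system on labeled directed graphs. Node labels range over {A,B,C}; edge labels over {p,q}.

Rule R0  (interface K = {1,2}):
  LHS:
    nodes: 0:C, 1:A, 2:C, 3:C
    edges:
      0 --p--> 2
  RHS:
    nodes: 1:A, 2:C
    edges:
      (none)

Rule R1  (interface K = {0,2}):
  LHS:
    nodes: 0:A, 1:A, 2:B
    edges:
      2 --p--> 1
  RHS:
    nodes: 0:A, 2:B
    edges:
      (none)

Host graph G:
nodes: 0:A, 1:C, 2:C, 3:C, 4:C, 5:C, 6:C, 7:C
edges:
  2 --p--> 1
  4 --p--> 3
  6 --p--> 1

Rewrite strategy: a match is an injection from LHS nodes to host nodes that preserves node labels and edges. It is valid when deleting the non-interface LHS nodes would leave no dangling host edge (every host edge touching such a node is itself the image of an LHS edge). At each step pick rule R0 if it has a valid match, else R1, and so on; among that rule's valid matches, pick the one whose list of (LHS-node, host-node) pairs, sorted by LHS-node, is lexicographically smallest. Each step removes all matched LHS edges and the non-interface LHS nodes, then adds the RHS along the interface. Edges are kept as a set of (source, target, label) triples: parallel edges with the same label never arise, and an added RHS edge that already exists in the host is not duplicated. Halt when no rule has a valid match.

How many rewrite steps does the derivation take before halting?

Answer: 3

Rewrite trace:
initial: |V|=8 |E|=3  E = 2-p->1 4-p->3 6-p->1
step 1: apply R0 at {0↦2, 1↦0, 2↦1, 3↦5}  → |V|=6 |E|=2  E = 4-p->3 6-p->1
step 2: apply R0 at {0↦4, 1↦0, 2↦3, 3↦7}  → |V|=4 |E|=1  E = 6-p->1
step 3: apply R0 at {0↦6, 1↦0, 2↦1, 3↦3}  → |V|=2 |E|=0  E = ∅
halt: no rule applies after step 3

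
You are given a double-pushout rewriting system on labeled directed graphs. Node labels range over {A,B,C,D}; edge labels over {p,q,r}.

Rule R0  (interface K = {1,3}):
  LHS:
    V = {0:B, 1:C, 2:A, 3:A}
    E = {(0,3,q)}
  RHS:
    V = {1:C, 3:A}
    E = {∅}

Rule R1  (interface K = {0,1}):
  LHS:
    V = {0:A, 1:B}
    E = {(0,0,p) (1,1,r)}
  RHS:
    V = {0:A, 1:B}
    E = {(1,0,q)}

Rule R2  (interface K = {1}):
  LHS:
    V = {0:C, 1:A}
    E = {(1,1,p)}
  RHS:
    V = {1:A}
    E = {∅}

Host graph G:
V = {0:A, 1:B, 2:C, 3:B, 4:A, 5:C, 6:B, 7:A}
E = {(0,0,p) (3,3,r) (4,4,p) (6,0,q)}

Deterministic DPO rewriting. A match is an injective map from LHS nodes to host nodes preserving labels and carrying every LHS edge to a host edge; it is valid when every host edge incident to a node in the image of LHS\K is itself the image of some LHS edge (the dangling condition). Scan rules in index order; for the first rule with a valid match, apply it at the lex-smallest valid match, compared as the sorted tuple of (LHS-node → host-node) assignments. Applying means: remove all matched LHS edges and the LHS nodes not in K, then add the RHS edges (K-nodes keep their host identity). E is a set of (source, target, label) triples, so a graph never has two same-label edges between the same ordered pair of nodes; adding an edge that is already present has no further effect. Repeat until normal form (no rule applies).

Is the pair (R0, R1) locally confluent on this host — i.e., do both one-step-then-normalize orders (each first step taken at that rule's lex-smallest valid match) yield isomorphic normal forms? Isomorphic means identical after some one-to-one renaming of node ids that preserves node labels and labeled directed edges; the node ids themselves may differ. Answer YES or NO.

branch R0-first: apply at {0↦6, 1↦2, 2↦7, 3↦0} → |E|=3, then 3 more step(s) → NF |V|=3 |E|=0 V={0:A, 1:B, 5:C} E=∅
branch R1-first: apply at {0↦0, 1↦3} → |E|=3, then 3 more step(s) → NF |V|=3 |E|=0 V={0:A, 1:B, 5:C} E=∅
graphs isomorphic (equal up to label-preserving node renaming)

Answer: YES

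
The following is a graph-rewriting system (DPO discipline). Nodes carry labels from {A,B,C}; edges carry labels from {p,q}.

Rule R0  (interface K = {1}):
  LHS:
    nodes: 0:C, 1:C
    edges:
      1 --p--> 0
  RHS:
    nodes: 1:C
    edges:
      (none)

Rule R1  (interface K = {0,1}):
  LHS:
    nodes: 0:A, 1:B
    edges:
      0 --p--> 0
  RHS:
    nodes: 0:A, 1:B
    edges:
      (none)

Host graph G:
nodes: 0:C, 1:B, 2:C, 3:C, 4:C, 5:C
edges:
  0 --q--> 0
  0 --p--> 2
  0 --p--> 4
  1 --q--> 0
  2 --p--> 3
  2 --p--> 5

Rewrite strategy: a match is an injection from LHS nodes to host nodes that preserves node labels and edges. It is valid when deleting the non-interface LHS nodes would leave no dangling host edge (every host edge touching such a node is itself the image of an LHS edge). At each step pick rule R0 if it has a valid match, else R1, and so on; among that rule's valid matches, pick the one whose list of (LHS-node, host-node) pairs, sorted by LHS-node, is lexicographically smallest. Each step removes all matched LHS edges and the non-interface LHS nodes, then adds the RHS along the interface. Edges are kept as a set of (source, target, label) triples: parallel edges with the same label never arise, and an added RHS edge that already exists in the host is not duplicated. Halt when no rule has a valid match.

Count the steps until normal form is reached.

initial: |V|=6 |E|=6  E = 0-q->0 0-p->2 0-p->4 1-q->0 2-p->3 2-p->5
step 1: apply R0 at {0↦3, 1↦2}  → |V|=5 |E|=5  E = 0-q->0 0-p->2 0-p->4 1-q->0 2-p->5
step 2: apply R0 at {0↦4, 1↦0}  → |V|=4 |E|=4  E = 0-q->0 0-p->2 1-q->0 2-p->5
step 3: apply R0 at {0↦5, 1↦2}  → |V|=3 |E|=3  E = 0-q->0 0-p->2 1-q->0
step 4: apply R0 at {0↦2, 1↦0}  → |V|=2 |E|=2  E = 0-q->0 1-q->0
halt: no rule applies after step 4

Answer: 4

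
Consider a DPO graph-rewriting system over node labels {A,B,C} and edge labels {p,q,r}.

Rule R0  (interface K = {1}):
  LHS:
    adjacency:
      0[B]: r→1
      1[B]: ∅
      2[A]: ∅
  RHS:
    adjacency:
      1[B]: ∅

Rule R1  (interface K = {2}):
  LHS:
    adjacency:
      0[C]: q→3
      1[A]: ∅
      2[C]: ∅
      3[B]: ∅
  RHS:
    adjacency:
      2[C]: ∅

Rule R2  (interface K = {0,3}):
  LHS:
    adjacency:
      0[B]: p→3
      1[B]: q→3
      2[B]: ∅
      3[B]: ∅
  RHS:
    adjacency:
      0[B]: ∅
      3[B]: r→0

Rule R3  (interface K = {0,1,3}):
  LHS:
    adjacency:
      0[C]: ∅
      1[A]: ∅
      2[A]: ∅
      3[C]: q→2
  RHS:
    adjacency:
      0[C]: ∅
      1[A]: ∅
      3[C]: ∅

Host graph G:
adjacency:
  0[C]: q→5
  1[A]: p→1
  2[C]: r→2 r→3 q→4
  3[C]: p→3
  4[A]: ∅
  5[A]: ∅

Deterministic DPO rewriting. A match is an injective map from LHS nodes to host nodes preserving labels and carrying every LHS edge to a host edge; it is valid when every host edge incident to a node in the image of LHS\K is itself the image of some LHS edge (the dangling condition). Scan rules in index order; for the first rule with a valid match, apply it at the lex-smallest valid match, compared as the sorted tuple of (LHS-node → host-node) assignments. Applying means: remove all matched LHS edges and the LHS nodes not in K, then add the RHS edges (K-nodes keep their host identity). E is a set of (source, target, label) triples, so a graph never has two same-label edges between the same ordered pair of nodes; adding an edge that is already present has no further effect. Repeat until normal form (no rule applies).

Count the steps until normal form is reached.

Answer: 2

Rewrite trace:
initial: |V|=6 |E|=6  E = 0-q->5 1-p->1 2-r->2 2-r->3 2-q->4 3-p->3
step 1: apply R3 at {0↦0, 1↦1, 2↦4, 3↦2}  → |V|=5 |E|=5  E = 0-q->5 1-p->1 2-r->2 2-r->3 3-p->3
step 2: apply R3 at {0↦2, 1↦1, 2↦5, 3↦0}  → |V|=4 |E|=4  E = 1-p->1 2-r->2 2-r->3 3-p->3
final graph: no rule applies after step 2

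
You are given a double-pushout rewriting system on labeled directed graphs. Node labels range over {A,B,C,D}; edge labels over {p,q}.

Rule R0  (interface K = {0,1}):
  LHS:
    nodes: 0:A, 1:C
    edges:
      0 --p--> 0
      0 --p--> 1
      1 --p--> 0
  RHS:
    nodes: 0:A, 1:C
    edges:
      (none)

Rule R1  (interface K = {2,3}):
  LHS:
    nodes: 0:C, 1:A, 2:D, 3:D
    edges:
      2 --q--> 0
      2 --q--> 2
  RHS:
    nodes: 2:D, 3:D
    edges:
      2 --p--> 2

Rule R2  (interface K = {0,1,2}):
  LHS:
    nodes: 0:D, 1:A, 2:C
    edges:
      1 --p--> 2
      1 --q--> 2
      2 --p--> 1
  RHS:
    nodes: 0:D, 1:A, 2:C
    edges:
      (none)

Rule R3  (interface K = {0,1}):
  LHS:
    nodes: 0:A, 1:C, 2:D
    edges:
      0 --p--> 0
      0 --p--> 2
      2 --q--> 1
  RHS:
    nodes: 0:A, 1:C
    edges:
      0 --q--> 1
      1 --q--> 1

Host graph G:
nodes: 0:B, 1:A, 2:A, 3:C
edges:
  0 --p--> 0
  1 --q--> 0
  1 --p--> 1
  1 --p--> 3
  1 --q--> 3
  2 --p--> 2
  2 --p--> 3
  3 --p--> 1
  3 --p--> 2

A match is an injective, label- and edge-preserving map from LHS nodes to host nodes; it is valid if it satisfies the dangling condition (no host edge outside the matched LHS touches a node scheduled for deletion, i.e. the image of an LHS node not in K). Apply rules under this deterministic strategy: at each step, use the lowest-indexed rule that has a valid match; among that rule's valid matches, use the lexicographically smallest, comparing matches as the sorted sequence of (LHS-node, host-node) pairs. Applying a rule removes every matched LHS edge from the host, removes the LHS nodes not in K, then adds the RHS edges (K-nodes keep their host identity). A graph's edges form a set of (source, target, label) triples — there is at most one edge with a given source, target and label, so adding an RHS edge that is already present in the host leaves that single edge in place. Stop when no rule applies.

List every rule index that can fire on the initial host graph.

Answer: [R0]

Rewrite trace:
R0: 2 valid matches — {0↦1, 1↦3}, {0↦2, 1↦3}
R1: no valid match — LHS pattern not found
R2: no valid match — LHS pattern not found
R3: no valid match — LHS pattern not found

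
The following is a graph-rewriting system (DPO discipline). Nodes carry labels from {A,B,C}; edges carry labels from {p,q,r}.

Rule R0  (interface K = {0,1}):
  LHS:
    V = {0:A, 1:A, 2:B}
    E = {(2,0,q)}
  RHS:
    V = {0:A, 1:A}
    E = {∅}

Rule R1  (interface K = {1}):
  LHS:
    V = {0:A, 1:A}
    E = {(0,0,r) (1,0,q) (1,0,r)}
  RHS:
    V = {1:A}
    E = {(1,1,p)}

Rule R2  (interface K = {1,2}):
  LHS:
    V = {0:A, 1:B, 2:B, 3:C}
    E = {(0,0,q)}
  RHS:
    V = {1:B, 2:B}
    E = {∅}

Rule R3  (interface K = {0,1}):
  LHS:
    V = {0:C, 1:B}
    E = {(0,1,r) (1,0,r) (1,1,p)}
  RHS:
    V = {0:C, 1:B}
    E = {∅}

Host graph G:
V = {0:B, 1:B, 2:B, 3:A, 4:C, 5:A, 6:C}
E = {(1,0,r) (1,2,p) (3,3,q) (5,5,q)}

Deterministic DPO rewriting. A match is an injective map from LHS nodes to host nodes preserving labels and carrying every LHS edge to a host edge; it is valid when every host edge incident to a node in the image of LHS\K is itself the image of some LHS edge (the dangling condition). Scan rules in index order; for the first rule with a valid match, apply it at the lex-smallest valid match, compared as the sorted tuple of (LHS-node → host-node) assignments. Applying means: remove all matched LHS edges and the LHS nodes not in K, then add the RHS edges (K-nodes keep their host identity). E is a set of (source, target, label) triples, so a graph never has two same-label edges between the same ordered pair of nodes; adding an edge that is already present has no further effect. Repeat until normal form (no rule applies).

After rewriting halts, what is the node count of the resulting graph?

[0] host  ⇒  7 nodes, 4 edges  {1-r->0 1-p->2 3-q->3 5-q->5}
[1] R2 @ {0↦3, 1↦0, 2↦1, 3↦4}  ⇒  5 nodes, 3 edges  {1-r->0 1-p->2 5-q->5}
[2] R2 @ {0↦5, 1↦0, 2↦1, 3↦6}  ⇒  3 nodes, 2 edges  {1-r->0 1-p->2}
normal form: no rule applies after step 2
NF nodes: {0:B, 1:B, 2:B}

Answer: 3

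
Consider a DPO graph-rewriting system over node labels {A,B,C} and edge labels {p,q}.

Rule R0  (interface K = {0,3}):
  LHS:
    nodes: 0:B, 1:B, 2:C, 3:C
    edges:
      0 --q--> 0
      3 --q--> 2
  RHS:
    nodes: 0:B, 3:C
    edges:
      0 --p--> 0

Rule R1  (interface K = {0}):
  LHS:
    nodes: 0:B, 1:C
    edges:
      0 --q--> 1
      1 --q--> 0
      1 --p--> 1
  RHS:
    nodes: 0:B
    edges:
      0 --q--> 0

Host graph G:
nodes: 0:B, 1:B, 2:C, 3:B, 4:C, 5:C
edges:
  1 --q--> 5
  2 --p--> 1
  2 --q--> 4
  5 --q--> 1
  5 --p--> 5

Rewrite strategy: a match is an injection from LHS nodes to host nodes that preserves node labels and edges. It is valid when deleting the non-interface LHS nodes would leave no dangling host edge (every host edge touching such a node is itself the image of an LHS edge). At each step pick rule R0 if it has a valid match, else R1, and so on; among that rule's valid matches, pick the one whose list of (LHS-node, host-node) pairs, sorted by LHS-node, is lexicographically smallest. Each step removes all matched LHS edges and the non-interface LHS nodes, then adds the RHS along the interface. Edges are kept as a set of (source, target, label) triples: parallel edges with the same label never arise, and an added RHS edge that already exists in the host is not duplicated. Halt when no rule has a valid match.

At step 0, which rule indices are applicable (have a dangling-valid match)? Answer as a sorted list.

Answer: [R1]

Derivation:
R0: no valid match — LHS pattern not found
R1: 1 valid match — {0↦1, 1↦5}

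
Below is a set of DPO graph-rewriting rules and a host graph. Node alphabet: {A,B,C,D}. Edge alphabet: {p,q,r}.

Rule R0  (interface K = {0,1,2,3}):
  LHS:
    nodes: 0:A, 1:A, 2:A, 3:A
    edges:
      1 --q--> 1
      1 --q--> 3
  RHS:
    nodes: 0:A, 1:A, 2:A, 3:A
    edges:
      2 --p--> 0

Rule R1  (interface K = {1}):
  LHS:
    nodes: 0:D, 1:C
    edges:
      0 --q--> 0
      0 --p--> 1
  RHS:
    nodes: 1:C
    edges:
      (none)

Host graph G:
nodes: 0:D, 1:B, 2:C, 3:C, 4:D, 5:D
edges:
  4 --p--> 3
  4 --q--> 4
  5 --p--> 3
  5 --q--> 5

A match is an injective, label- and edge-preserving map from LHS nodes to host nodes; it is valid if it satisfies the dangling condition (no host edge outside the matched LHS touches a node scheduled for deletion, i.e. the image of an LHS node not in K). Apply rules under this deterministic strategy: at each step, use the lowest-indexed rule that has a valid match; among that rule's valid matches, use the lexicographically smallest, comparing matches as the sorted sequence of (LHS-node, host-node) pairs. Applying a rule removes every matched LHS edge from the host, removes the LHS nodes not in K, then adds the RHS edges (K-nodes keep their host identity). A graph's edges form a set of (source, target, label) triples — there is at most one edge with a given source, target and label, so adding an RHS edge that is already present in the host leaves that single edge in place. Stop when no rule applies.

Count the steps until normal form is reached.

initial: |V|=6 |E|=4  E = 4-p->3 4-q->4 5-p->3 5-q->5
step 1: apply R1 at {0↦4, 1↦3}  → |V|=5 |E|=2  E = 5-p->3 5-q->5
step 2: apply R1 at {0↦5, 1↦3}  → |V|=4 |E|=0  E = ∅
normal form: no rule applies after step 2

Answer: 2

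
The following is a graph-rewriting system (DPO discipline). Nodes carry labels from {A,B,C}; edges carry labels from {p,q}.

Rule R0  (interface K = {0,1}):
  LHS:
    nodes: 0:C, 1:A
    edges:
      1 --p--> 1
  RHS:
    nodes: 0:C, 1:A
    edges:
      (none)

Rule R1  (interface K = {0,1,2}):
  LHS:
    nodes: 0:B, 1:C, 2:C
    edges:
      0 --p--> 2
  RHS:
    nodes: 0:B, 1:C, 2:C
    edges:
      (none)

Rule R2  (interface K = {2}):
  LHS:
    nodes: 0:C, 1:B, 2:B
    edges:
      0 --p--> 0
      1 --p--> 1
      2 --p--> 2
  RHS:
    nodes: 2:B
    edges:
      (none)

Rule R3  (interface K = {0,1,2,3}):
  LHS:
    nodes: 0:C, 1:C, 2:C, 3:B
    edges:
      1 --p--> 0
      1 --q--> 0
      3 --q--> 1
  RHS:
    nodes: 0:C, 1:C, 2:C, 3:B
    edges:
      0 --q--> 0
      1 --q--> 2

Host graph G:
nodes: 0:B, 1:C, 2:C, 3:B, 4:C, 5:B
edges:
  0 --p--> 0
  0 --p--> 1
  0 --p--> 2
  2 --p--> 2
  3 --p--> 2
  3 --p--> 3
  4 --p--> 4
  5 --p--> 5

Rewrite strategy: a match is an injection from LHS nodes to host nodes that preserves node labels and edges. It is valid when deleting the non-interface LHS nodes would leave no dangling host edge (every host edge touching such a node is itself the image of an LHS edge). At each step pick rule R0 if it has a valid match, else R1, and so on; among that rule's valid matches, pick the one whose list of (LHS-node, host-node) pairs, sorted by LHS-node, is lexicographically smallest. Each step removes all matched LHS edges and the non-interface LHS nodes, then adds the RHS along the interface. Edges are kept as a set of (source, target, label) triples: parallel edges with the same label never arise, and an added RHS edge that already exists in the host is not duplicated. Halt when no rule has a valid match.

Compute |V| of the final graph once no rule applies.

Answer: 4

Rewrite trace:
start.  V:6 E:8  edges: 0-p->0 0-p->1 0-p->2 2-p->2 3-p->2 3-p->3 4-p->4 5-p->5
1. fire R1 via {0↦0, 1↦1, 2↦2}  →  V:6 E:7  edges: 0-p->0 0-p->1 2-p->2 3-p->2 3-p->3 4-p->4 5-p->5
2. fire R1 via {0↦0, 1↦2, 2↦1}  →  V:6 E:6  edges: 0-p->0 2-p->2 3-p->2 3-p->3 4-p->4 5-p->5
3. fire R1 via {0↦3, 1↦1, 2↦2}  →  V:6 E:5  edges: 0-p->0 2-p->2 3-p->3 4-p->4 5-p->5
4. fire R2 via {0↦2, 1↦0, 2↦3}  →  V:4 E:2  edges: 4-p->4 5-p->5
normal form: no rule applies after step 4
NF nodes: {1:C, 3:B, 4:C, 5:B}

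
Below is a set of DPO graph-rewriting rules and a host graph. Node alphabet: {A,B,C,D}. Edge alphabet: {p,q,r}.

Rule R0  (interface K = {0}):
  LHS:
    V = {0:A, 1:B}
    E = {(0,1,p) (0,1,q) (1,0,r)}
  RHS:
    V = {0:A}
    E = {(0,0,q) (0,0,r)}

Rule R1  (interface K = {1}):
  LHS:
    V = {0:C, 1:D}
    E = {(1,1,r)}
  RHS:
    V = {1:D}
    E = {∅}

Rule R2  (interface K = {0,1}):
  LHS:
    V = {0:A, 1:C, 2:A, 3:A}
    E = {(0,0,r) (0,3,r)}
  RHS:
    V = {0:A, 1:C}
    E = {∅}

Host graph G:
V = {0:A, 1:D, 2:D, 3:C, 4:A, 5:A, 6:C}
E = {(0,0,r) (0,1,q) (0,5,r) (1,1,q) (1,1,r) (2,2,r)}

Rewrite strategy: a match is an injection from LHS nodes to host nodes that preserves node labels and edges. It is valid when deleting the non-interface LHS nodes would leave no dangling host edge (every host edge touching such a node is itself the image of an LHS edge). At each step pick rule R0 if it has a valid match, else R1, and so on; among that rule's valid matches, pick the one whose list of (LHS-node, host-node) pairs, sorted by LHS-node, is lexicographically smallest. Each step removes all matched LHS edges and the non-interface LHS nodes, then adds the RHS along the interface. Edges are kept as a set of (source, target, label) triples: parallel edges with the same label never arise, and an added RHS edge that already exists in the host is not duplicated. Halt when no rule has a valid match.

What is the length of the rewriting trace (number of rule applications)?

Answer: 2

Rewrite trace:
[0] host  ⇒  7 nodes, 6 edges  {0-r->0 0-q->1 0-r->5 1-q->1 1-r->1 2-r->2}
[1] R1 @ {0↦3, 1↦1}  ⇒  6 nodes, 5 edges  {0-r->0 0-q->1 0-r->5 1-q->1 2-r->2}
[2] R1 @ {0↦6, 1↦2}  ⇒  5 nodes, 4 edges  {0-r->0 0-q->1 0-r->5 1-q->1}
halt: no rule applies after step 2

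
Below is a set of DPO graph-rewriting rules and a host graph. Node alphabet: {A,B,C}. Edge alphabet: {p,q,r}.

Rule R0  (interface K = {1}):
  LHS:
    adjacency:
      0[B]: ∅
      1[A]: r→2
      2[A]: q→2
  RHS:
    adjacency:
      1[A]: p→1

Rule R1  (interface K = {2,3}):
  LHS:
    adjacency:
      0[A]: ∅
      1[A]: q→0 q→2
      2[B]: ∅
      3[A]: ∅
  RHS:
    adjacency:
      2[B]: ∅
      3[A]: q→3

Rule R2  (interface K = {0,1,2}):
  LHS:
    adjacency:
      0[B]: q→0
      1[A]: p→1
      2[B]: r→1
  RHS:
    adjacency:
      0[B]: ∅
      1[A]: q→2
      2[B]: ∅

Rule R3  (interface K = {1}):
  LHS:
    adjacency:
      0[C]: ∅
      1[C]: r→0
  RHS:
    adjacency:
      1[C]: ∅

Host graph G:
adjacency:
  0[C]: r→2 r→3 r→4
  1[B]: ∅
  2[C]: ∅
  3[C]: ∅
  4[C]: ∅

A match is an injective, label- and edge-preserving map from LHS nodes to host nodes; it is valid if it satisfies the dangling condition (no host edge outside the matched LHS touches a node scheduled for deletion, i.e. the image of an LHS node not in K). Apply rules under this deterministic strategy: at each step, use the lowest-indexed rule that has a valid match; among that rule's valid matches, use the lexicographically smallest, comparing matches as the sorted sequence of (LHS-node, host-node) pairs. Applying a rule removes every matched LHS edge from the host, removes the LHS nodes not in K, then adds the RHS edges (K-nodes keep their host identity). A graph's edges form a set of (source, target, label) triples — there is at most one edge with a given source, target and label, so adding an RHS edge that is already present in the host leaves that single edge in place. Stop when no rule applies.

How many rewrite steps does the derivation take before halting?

Answer: 3

Rewrite trace:
initial: |V|=5 |E|=3  E = 0-r->2 0-r->3 0-r->4
step 1: apply R3 at {0↦2, 1↦0}  → |V|=4 |E|=2  E = 0-r->3 0-r->4
step 2: apply R3 at {0↦3, 1↦0}  → |V|=3 |E|=1  E = 0-r->4
step 3: apply R3 at {0↦4, 1↦0}  → |V|=2 |E|=0  E = ∅
halt: no rule applies after step 3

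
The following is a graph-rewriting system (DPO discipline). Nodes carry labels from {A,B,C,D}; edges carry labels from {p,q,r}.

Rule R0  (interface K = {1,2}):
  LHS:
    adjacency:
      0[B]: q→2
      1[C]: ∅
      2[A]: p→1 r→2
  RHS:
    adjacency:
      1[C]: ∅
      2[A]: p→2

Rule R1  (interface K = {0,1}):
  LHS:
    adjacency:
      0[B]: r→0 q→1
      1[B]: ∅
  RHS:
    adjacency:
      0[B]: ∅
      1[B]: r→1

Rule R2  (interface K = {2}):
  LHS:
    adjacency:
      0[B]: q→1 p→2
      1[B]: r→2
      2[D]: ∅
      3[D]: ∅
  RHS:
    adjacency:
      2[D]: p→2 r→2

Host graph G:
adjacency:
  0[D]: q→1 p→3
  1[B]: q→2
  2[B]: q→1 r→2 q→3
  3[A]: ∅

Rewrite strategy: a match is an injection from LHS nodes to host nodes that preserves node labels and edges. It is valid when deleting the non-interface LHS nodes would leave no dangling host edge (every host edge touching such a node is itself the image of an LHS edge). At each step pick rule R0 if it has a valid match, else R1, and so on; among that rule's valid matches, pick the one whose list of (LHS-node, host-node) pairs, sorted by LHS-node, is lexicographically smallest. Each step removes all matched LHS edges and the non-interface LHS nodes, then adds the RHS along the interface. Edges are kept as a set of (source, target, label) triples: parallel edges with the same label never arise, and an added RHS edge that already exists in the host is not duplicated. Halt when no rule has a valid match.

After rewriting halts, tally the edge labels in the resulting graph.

Answer: p:1 q:2 r:1

Steps:
start.  V:4 E:6  edges: 0-q->1 0-p->3 1-q->2 2-q->1 2-r->2 2-q->3
1. fire R1 via {0↦2, 1↦1}  →  V:4 E:5  edges: 0-q->1 0-p->3 1-r->1 1-q->2 2-q->3
2. fire R1 via {0↦1, 1↦2}  →  V:4 E:4  edges: 0-q->1 0-p->3 2-r->2 2-q->3
halt: no rule applies after step 2
NF edges: [(0, 1, 'q'), (0, 3, 'p'), (2, 2, 'r'), (2, 3, 'q')]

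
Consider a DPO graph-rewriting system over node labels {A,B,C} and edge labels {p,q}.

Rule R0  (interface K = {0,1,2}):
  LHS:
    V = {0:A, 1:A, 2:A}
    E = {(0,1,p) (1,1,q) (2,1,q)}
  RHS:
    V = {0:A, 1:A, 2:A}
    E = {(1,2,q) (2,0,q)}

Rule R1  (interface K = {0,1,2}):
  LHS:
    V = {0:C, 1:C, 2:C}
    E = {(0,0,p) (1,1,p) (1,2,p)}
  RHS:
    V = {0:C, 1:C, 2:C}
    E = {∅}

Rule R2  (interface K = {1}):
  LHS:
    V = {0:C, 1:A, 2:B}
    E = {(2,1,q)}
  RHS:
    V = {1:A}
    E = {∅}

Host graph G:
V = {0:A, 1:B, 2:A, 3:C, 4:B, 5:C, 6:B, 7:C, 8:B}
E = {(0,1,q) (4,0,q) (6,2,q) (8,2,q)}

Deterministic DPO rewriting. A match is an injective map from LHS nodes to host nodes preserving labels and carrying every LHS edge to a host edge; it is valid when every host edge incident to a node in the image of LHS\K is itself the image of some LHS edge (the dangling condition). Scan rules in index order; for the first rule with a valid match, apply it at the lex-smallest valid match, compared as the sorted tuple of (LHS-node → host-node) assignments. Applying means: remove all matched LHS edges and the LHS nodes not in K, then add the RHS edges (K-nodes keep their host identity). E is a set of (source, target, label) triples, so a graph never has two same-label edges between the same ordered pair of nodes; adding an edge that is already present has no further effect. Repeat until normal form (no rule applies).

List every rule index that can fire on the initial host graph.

R0: no valid match — LHS pattern not found
R1: no valid match — LHS pattern not found
R2: 9 valid matches — {0↦3, 1↦0, 2↦4}, {0↦3, 1↦2, 2↦6}, {0↦3, 1↦2, 2↦8} (+6 more)

Answer: [R2]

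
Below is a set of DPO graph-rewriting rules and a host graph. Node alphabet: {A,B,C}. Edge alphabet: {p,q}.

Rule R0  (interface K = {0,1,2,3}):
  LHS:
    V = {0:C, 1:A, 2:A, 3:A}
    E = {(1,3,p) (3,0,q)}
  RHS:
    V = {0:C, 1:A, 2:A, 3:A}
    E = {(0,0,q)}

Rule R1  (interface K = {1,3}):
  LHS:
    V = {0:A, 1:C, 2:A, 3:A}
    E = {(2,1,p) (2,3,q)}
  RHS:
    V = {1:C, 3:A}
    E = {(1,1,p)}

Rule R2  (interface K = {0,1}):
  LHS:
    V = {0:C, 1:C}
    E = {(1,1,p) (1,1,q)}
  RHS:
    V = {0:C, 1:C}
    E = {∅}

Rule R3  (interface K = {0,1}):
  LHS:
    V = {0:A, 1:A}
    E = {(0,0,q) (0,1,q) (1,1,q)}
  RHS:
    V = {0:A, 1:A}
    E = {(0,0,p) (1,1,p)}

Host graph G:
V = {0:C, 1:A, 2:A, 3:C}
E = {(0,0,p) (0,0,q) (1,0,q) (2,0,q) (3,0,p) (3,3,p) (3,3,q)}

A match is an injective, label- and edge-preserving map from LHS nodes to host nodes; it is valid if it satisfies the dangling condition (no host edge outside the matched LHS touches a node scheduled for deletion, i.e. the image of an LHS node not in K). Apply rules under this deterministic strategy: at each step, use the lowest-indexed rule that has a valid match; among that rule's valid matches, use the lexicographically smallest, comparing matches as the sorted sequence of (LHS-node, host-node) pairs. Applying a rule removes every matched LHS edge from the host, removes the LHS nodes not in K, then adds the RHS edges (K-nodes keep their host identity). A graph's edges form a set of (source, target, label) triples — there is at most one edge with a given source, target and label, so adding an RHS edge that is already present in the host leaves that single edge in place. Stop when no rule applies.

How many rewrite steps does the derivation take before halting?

Answer: 2

Rewrite trace:
initial: |V|=4 |E|=7  E = 0-p->0 0-q->0 1-q->0 2-q->0 3-p->0 3-p->3 3-q->3
step 1: apply R2 at {0↦0, 1↦3}  → |V|=4 |E|=5  E = 0-p->0 0-q->0 1-q->0 2-q->0 3-p->0
step 2: apply R2 at {0↦3, 1↦0}  → |V|=4 |E|=3  E = 1-q->0 2-q->0 3-p->0
halt: no rule applies after step 2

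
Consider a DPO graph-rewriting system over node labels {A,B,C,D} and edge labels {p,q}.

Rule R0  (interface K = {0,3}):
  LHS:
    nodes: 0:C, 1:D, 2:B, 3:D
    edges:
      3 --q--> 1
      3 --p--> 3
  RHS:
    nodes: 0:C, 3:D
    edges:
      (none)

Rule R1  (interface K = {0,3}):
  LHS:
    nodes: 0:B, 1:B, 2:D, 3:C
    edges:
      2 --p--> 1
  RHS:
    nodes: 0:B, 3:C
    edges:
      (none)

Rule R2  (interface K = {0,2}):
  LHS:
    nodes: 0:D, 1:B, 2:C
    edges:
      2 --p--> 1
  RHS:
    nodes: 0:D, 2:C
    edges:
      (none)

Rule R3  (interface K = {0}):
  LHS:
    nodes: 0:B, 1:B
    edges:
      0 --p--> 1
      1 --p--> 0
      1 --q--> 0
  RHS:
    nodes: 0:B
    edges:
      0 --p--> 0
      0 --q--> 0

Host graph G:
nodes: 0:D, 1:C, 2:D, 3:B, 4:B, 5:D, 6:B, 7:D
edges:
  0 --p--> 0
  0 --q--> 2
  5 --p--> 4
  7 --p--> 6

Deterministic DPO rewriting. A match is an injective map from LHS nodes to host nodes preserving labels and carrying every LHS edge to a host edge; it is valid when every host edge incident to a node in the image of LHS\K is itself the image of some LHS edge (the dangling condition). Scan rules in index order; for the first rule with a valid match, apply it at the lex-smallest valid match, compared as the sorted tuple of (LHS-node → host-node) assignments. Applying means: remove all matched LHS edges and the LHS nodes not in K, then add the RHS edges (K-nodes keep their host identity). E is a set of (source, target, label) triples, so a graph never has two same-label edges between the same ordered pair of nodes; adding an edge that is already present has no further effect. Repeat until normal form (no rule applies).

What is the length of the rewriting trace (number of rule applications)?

Answer: 2

Derivation:
start.  V:8 E:4  edges: 0-p->0 0-q->2 5-p->4 7-p->6
1. fire R0 via {0↦1, 1↦2, 2↦3, 3↦0}  →  V:6 E:2  edges: 5-p->4 7-p->6
2. fire R1 via {0↦4, 1↦6, 2↦7, 3↦1}  →  V:4 E:1  edges: 5-p->4
halt: no rule applies after step 2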